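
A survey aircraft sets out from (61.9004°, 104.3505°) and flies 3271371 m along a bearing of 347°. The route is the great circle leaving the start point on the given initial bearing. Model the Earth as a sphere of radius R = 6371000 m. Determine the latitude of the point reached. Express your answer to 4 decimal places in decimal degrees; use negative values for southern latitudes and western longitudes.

latitude 83.6189°

The arc subtends δ = 3271371/6371000 = 0.513478 rad at the centre.
Converting: φ₁ = 1.080366 rad, θ = 6.056293 rad.
sin φ₂ = sin φ₁ cos δ + cos φ₁ sin δ cos θ = (0.882130)(0.871041) + (0.471006)(0.491210)(0.974370) = 0.993805
φ₂ = asin(0.993805) = 1.459425 rad = 83.6189°.
Then Δλ = atan2(-0.052045, -0.005624) = -1.678436 rad, from sin θ sin δ cos φ₁ over cos δ − sin φ₁ sin φ₂.
λ₂ = λ₁ + Δλ = 8.1832°.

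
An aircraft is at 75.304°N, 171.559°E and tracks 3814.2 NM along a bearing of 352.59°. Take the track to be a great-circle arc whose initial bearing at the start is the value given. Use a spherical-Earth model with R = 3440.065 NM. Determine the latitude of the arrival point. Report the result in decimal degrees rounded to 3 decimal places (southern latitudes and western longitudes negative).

The arc subtends δ = 3814.2/3440.065 = 1.108758 rad at the centre.
Start latitude φ₁ = 1.314303 rad; initial bearing θ = 6.153856 rad.
Applying the spherical law of cosines for sides, sin φ₂ = sin φ₁ cos δ + cos φ₁ sin δ cos θ = 0.656384, so φ₂ = 41.025°.
Then Δλ = atan2(-0.029287, -0.189137) = -2.987965 rad, from sin θ sin δ cos φ₁ over cos δ − sin φ₁ sin φ₂.
Hence λ₂ = 171.559° + -171.198° = 0.361°.

latitude 41.025°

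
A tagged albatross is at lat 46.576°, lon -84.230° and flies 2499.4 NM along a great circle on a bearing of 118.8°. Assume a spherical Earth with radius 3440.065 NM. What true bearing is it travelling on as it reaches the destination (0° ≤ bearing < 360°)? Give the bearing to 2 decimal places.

Angular distance δ = d/R = 2499.4 / 3440.065 = 0.726556 rad.
With φ₁ = 46.576° = 0.812905 rad and θ = 118.8° = 2.073451 rad:
Destination latitude: φ₂ = arcsin( sin φ₁ cos δ + cos φ₁ sin δ cos θ ) = arcsin(0.322890) = 18.838°.
Then Δλ = atan2(0.400151, 0.512956) = 0.662482 rad, from sin θ sin δ cos φ₁ over cos δ − sin φ₁ sin φ₂.
Hence λ₂ = -84.230° + 37.957° = -46.273°.
The forward bearing on arrival equals the back-azimuth from the destination plus 180°.
Back-azimuth from P₂ (18.84°, -46.27°) to P₁ (46.58°, -84.23°), with Δλ' = λ₁ − λ₂ = -37.96°: atan2( sin Δλ' cos φ₁ , cos φ₂ sin φ₁ − sin φ₂ cos φ₁ cos Δλ' ) = 320.47°.
Final bearing = (320.47° + 180°) mod 360° = 140.47°.

final bearing 140.47°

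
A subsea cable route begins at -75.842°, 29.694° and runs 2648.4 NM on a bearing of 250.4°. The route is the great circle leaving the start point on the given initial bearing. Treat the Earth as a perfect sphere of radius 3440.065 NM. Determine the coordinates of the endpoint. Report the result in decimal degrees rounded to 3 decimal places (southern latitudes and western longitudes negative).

latitude -48.877°, longitude -64.734°

Angular distance δ = d/R = 2648.4 / 3440.065 = 0.769869 rad.
Converting: φ₁ = -1.323693 rad, θ = 4.370304 rad.
Destination latitude: φ₂ = arcsin( sin φ₁ cos δ + cos φ₁ sin δ cos θ ) = arcsin(-0.753303) = -48.877°.
Δλ = atan2( sin θ sin δ cos φ₁ , cos δ − sin φ₁ sin φ₂ ) = atan2(-0.160385, -0.012419) = -1.648077 rad = -94.428°.
λ₂ = λ₁ + Δλ = -64.734°.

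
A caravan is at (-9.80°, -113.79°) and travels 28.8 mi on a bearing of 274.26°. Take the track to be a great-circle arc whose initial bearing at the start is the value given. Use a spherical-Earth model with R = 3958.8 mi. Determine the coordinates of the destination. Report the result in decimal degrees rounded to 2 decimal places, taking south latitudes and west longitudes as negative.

latitude -9.77°, longitude -114.21°

The arc subtends δ = 28.8/3958.8 = 0.007275 rad at the centre.
Converting: φ₁ = -0.171042 rad, θ = 4.786740 rad.
Destination latitude: φ₂ = arcsin( sin φ₁ cos δ + cos φ₁ sin δ cos θ ) = arcsin(-0.169672) = -9.77°.
Δλ = atan2( sin θ sin δ cos φ₁ , cos δ − sin φ₁ sin φ₂ ) = atan2(-0.007149, 0.971094) = -0.007362 rad = -0.42°.
Hence λ₂ = -113.79° + -0.42° = -114.21°.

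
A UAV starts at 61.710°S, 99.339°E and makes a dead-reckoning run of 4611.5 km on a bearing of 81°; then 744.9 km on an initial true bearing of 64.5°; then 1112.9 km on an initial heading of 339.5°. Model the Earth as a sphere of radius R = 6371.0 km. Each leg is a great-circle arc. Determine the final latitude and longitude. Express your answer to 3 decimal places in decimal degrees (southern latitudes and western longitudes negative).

latitude -25.087°, longitude 158.520°

Apply the spherical direct solution leg by leg, carrying full precision between legs.
Leg 1: from (-61.710°, 99.339°), δ = 4611.5/6371 = 0.723827 rad, θ = 81° → φ = -37.639°, λ = 155.031°.
Leg 2: from (-37.639°, 155.031°), δ = 744.9/6371 = 0.116920 rad, θ = 64.5° → φ = -34.524°, λ = 162.373°.
Leg 3: from (-34.524°, 162.373°), δ = 1112.9/6371 = 0.174682 rad, θ = 339.5° → φ = -25.087°, λ = 158.520°.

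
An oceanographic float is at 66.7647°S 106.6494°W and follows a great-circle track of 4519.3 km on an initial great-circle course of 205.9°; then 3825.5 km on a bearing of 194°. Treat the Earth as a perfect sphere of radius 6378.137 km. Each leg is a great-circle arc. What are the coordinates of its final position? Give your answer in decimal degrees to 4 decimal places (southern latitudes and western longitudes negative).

latitude -75.8673°, longitude -22.6253°

Apply the spherical direct solution leg by leg, carrying full precision between legs.
Leg 1: from (-66.7647°, -106.6494°), δ = 4519.3/6378.137 = 0.708561 rad, θ = 205.9° → φ = -68.2255°, λ = 123.3693°.
Leg 2: from (-68.2255°, 123.3693°), δ = 3825.5/6378.137 = 0.599783 rad, θ = 194° → φ = -75.8673°, λ = -22.6253°.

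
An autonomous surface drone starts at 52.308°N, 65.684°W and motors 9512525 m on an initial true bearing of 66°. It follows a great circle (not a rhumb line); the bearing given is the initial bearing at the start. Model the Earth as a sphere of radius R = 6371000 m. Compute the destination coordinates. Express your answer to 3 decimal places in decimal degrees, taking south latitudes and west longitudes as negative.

latitude 18.020°, longitude 41.026°

Central angle δ = d/R = 1.493098 rad.
Start latitude φ₁ = 0.912947 rad; initial bearing θ = 1.151917 rad.
Destination latitude: φ₂ = arcsin( sin φ₁ cos δ + cos φ₁ sin δ cos θ ) = arcsin(0.309357) = 18.020°.
For the longitude increment, Δλ = atan2( sin θ sin δ cos φ₁, cos δ − sin φ₁ sin φ₂ ) = atan2(0.556872, -0.167176) = 106.710°.
Hence λ₂ = -65.684° + 106.710° = 41.026°.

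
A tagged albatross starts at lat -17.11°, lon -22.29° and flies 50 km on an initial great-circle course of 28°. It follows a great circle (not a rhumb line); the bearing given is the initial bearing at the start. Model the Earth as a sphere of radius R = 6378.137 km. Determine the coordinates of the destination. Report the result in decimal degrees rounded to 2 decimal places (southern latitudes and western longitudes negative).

The arc subtends δ = 50/6378.137 = 0.007839 rad at the centre.
Start latitude φ₁ = -0.298626 rad; initial bearing θ = 0.488692 rad.
Destination latitude: φ₂ = arcsin( sin φ₁ cos δ + cos φ₁ sin δ cos θ ) = arcsin(-0.287583) = -16.71°.
Δλ = atan2( sin θ sin δ cos φ₁ , cos δ − sin φ₁ sin φ₂ ) = atan2(0.003517, 0.915360) = 0.003843 rad = 0.22°.
λ₂ = -22.29° + 0.22° = -22.07°.

latitude -16.71°, longitude -22.07°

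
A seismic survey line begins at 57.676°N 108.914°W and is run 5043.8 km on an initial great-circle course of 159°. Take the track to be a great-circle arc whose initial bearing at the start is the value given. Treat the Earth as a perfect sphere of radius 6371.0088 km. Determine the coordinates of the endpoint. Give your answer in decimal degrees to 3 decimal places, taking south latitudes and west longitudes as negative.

latitude 13.802°, longitude -93.691°

Central angle δ = d/R = 0.791680 rad.
Start latitude φ₁ = 1.006636 rad; initial bearing θ = 2.775074 rad.
Destination latitude: φ₂ = arcsin( sin φ₁ cos δ + cos φ₁ sin δ cos θ ) = arcsin(0.238575) = 13.802°.
Δλ = atan2( sin θ sin δ cos φ₁ , cos δ − sin φ₁ sin φ₂ ) = atan2(0.136345, 0.501046) = 0.265688 rad = 15.223°.
λ₂ = λ₁ + Δλ = -93.691°.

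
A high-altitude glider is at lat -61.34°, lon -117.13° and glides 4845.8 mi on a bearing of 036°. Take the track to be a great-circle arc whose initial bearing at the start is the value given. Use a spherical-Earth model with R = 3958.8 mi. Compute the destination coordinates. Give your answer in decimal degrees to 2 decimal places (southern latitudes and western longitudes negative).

The arc subtends δ = 4845.8/3958.8 = 1.224058 rad at the centre.
With φ₁ = -61.34° = -1.070585 rad and θ = 36° = 0.628319 rad:
Applying the spherical law of cosines for sides, sin φ₂ = sin φ₁ cos δ + cos φ₁ sin δ cos θ = 0.066725, so φ₂ = 3.83°.
Δλ = atan2( sin θ sin δ cos φ₁ , cos δ − sin φ₁ sin φ₂ ) = atan2(0.265131, 0.398382) = 0.587208 rad = 33.64°.
Hence λ₂ = -117.13° + 33.64° = -83.49°.

latitude 3.83°, longitude -83.49°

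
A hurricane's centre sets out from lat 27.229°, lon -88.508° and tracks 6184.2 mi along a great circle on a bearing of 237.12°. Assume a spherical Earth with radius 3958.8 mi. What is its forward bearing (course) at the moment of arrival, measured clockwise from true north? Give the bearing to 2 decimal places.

δ = 6184.2/3958.8 = 1.562140 rad (89.5040°).
Converting: φ₁ = 0.475236 rad, θ = 4.138525 rad.
sin φ₂ = sin φ₁ cos δ + cos φ₁ sin δ cos θ = (0.457548)(0.008656) + (0.889185)(0.999963)(-0.542881) = -0.478743
φ₂ = asin(-0.478743) = -0.499223 rad = -28.603°.
Δλ = atan2( sin θ sin δ cos φ₁ , cos δ − sin φ₁ sin φ₂ ) = atan2(-0.746718, 0.227704) = -1.274814 rad = -73.041°.
λ₂ = -88.508° + -73.041° = -161.549°.
The forward bearing on arrival equals the back-azimuth from the destination plus 180°.
Back-azimuth from P₂ (-28.60°, -161.55°) to P₁ (27.23°, -88.51°), with Δλ' = λ₁ − λ₂ = 73.04°: atan2( sin Δλ' cos φ₁ , cos φ₂ sin φ₁ − sin φ₂ cos φ₁ cos Δλ' ) = 58.27°.
Final bearing = (58.27° + 180°) mod 360° = 238.27°.

final bearing 238.27°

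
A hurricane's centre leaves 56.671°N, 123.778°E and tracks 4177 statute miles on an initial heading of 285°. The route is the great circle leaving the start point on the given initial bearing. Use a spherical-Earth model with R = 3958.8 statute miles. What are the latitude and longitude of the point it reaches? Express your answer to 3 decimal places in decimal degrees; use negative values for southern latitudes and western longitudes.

δ = 4177/3958.8 = 1.055118 rad (60.4538°).
Start latitude φ₁ = 0.989096 rad; initial bearing θ = 4.974188 rad.
sin φ₂ = sin φ₁ cos δ + cos φ₁ sin δ cos θ = (0.835529)(0.493125) + (0.549446)(0.869958)(0.258819) = 0.535735
φ₂ = asin(0.535735) = 0.565378 rad = 32.394°.
Δλ = atan2( sin θ sin δ cos φ₁ , cos δ − sin φ₁ sin φ₂ ) = atan2(-0.461708, 0.045503) = -1.472560 rad = -84.371°.
λ₂ = λ₁ + Δλ = 39.407°.

latitude 32.394°, longitude 39.407°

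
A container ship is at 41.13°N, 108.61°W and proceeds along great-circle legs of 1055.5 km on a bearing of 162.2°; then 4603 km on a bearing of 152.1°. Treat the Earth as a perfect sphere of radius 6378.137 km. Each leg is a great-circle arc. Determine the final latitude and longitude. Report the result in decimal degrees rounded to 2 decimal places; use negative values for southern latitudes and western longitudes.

Apply the spherical direct solution leg by leg, carrying full precision between legs.
Leg 1: from (41.13°, -108.61°), δ = 1055.5/6378.137 = 0.165487 rad, θ = 162.2° → φ = 32.05°, λ = -105.20°.
Leg 2: from (32.05°, -105.20°), δ = 4603/6378.137 = 0.721684 rad, θ = 152.1° → φ = -5.54°, λ = -87.11°.

latitude -5.54°, longitude -87.11°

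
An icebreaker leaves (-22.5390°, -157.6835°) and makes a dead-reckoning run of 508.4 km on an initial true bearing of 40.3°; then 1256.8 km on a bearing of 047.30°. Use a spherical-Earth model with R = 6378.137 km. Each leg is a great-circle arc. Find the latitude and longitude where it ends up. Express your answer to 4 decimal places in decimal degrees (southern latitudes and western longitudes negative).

latitude -11.1970°, longitude -146.1266°

Apply the spherical direct solution leg by leg, carrying full precision between legs.
Leg 1: from (-22.5390°, -157.6835°), δ = 508.4/6378.137 = 0.079710 rad, θ = 40.3° → φ = -19.0265°, λ = -154.5606°.
Leg 2: from (-19.0265°, -154.5606°), δ = 1256.8/6378.137 = 0.197048 rad, θ = 47.3° → φ = -11.1970°, λ = -146.1266°.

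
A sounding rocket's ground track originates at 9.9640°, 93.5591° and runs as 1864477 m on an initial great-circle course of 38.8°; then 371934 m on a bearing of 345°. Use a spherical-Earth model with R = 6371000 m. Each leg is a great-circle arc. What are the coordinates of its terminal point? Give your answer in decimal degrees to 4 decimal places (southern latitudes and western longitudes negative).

latitude 26.0030°, longitude 103.9028°

Apply the spherical direct solution leg by leg, carrying full precision between legs.
Leg 1: from (9.9640°, 93.5591°), δ = 1864477/6371000 = 0.292651 rad, θ = 38.8° → φ = 22.7750°, λ = 104.8655°.
Leg 2: from (22.7750°, 104.8655°), δ = 371934/6371000 = 0.058379 rad, θ = 345° → φ = 26.0030°, λ = 103.9028°.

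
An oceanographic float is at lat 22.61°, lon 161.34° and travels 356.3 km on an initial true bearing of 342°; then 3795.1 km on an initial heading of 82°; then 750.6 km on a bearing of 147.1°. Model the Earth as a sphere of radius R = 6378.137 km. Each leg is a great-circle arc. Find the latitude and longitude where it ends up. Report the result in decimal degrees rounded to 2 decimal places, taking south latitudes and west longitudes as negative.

Apply the spherical direct solution leg by leg, carrying full precision between legs.
Leg 1: from (22.61°, 161.34°), δ = 356.3/6378.137 = 0.055863 rad, θ = 342° → φ = 25.65°, λ = 160.24°.
Leg 2: from (25.65°, 160.24°), δ = 3795.1/6378.137 = 0.595017 rad, θ = 82° → φ = 25.39°, λ = -161.85°.
Leg 3: from (25.39°, -161.85°), δ = 750.6/6378.137 = 0.117683 rad, θ = 147.1° → φ = 19.68°, λ = -157.96°.

latitude 19.68°, longitude -157.96°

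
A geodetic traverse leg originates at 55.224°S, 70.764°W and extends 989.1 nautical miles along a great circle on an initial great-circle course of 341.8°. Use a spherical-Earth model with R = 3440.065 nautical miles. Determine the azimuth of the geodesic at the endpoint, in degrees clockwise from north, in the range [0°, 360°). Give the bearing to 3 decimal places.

final bearing 346.681°

Central angle δ = d/R = 0.287524 rad.
Converting: φ₁ = -0.963841 rad, θ = 5.965535 rad.
sin φ₂ = sin φ₁ cos δ + cos φ₁ sin δ cos θ = (-0.821388)(0.958949) + (0.570370)(0.283578)(0.949972) = -0.634017
φ₂ = asin(-0.634017) = -0.686736 rad = -39.347°.
For the longitude increment, Δλ = atan2( sin θ sin δ cos φ₁, cos δ − sin φ₁ sin φ₂ ) = atan2(-0.050518, 0.438175) = -6.577°.
λ₂ = -70.764° + -6.577° = -77.341°.
The forward bearing on arrival equals the back-azimuth from the destination plus 180°.
Back-azimuth from P₂ (-39.347°, -77.341°) to P₁ (-55.224°, -70.764°), with Δλ' = λ₁ − λ₂ = 6.577°: atan2( sin Δλ' cos φ₁ , cos φ₂ sin φ₁ − sin φ₂ cos φ₁ cos Δλ' ) = 166.681°.
Final bearing = (166.681° + 180°) mod 360° = 346.681°.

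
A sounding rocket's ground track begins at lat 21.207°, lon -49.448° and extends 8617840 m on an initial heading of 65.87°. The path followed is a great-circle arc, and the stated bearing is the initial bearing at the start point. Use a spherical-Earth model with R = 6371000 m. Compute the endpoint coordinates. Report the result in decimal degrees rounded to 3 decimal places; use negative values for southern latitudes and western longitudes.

The arc subtends δ = 8617840/6371000 = 1.352667 rad at the centre.
Start latitude φ₁ = 0.370132 rad; initial bearing θ = 1.149648 rad.
Destination latitude: φ₂ = arcsin( sin φ₁ cos δ + cos φ₁ sin δ cos θ ) = arcsin(0.450374) = 26.768°.
Δλ = atan2( sin θ sin δ cos φ₁ , cos δ − sin φ₁ sin φ₂ ) = atan2(0.830656, 0.053486) = 1.506495 rad = 86.316°.
λ₂ = λ₁ + Δλ = 36.868°.

latitude 26.768°, longitude 36.868°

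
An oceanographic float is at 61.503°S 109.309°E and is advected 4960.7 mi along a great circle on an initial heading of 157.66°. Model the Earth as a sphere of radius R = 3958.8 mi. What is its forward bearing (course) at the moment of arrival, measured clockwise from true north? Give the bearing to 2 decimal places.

final bearing 14.58°

δ = 4960.7/3958.8 = 1.253082 rad (71.7963°).
With φ₁ = -61.503° = -1.073430 rad and θ = 157.66° = 2.751686 rad:
Applying the spherical law of cosines for sides, sin φ₂ = sin φ₁ cos δ + cos φ₁ sin δ cos θ = -0.693764, so φ₂ = -43.929°.
Δλ = atan2( sin θ sin δ cos φ₁ , cos δ − sin φ₁ sin φ₂ ) = atan2(0.172275, -0.297312) = 2.616427 rad = 149.910°.
λ₂ = 109.309° + 149.910° = 259.219°, normalized to (−180°, 180°] → -100.781°.
The forward bearing on arrival equals the back-azimuth from the destination plus 180°.
Back-azimuth from P₂ (-43.93°, -100.78°) to P₁ (-61.50°, 109.31°), with Δλ' = λ₁ − λ₂ = 210.09°: atan2( sin Δλ' cos φ₁ , cos φ₂ sin φ₁ − sin φ₂ cos φ₁ cos Δλ' ) = 194.58°.
Final bearing = (194.58° + 180°) mod 360° = 14.58°.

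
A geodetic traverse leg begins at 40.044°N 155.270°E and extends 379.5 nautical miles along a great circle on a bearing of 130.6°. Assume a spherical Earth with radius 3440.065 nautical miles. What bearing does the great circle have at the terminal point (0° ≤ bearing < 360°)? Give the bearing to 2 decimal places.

final bearing 134.24°

δ = 379.5/3440.065 = 0.110318 rad (6.3207°).
Converting: φ₁ = 0.698900 rad, θ = 2.279400 rad.
sin φ₂ = sin φ₁ cos δ + cos φ₁ sin δ cos θ = (0.643376)(0.993921) + (0.765551)(0.110094)(-0.650774) = 0.584616
φ₂ = asin(0.584616) = 0.624406 rad = 35.776°.
For the longitude increment, Δλ = atan2( sin θ sin δ cos φ₁, cos δ − sin φ₁ sin φ₂ ) = atan2(0.063993, 0.617794) = 5.914°.
λ₂ = 155.270° + 5.914° = 161.184°.
The forward bearing on arrival equals the back-azimuth from the destination plus 180°.
Back-azimuth from P₂ (35.78°, 161.18°) to P₁ (40.04°, 155.27°), with Δλ' = λ₁ − λ₂ = -5.91°: atan2( sin Δλ' cos φ₁ , cos φ₂ sin φ₁ − sin φ₂ cos φ₁ cos Δλ' ) = 314.24°.
Final bearing = (314.24° + 180°) mod 360° = 134.24°.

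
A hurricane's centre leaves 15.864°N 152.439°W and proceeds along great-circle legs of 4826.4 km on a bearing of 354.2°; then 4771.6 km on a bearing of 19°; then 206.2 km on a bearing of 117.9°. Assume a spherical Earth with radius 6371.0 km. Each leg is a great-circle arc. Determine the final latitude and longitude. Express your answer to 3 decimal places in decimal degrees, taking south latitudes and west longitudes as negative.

latitude 72.733°, longitude -26.697°

Apply the spherical direct solution leg by leg, carrying full precision between legs.
Leg 1: from (15.864°, -152.439°), δ = 4826.4/6371 = 0.757558 rad, θ = 354.2° → φ = 58.892°, λ = -160.163°.
Leg 2: from (58.892°, -160.163°), δ = 4771.6/6371 = 0.748956 rad, θ = 19° → φ = 73.676°, λ = -32.226°.
Leg 3: from (73.676°, -32.226°), δ = 206.2/6371 = 0.032365 rad, θ = 117.9° → φ = 72.733°, λ = -26.697°.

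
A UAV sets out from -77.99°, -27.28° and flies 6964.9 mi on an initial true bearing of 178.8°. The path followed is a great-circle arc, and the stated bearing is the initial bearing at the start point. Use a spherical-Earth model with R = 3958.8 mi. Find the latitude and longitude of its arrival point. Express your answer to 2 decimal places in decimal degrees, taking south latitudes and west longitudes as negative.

The arc subtends δ = 6964.9/3958.8 = 1.759346 rad at the centre.
Converting: φ₁ = -1.361182 rad, θ = 3.120649 rad.
sin φ₂ = sin φ₁ cos δ + cos φ₁ sin δ cos θ = (-0.978111)(-0.187435) + (0.208082)(0.982277)(-0.999781) = -0.021018
φ₂ = asin(-0.021018) = -0.021019 rad = -1.20°.
Δλ = atan2( sin θ sin δ cos φ₁ , cos δ − sin φ₁ sin φ₂ ) = atan2(0.004281, -0.207992) = 3.121015 rad = 178.82°.
λ₂ = λ₁ + Δλ = 151.54°.

latitude -1.20°, longitude 151.54°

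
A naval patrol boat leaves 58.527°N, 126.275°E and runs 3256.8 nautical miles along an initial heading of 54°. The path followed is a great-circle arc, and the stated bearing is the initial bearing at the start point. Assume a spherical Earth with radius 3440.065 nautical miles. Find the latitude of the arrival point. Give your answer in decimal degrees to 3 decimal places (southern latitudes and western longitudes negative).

latitude 48.367°

δ = 3256.8/3440.065 = 0.946726 rad (54.2434°).
Start latitude φ₁ = 1.021489 rad; initial bearing θ = 0.942478 rad.
sin φ₂ = sin φ₁ cos δ + cos φ₁ sin δ cos θ = (0.852886)(0.584343) + (0.522097)(0.811507)(0.587785) = 0.747414
φ₂ = asin(0.747414) = 0.844161 rad = 48.367°.
Δλ = atan2( sin θ sin δ cos φ₁ , cos δ − sin φ₁ sin φ₂ ) = atan2(0.342768, -0.053116) = 1.724536 rad = 98.809°.
λ₂ = 126.275° + 98.809° = 225.084°, normalized to (−180°, 180°] → -134.916°.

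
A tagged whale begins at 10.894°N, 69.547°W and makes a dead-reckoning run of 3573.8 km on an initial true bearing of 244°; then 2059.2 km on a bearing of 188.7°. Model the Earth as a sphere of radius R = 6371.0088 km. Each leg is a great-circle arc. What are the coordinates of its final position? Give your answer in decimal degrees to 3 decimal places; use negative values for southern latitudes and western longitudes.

Apply the spherical direct solution leg by leg, carrying full precision between legs.
Leg 1: from (10.894°, -69.547°), δ = 3573.8/6371.0088 = 0.560947 rad, θ = 244° → φ = -3.955°, λ = -98.186°.
Leg 2: from (-3.955°, -98.186°), δ = 2059.2/6371.0088 = 0.323214 rad, θ = 188.7° → φ = -22.248°, λ = -101.161°.

latitude -22.248°, longitude -101.161°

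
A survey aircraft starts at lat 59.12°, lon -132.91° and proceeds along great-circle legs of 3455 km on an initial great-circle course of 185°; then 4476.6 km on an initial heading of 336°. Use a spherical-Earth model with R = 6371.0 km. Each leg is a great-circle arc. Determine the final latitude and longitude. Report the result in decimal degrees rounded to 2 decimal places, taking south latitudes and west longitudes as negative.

Apply the spherical direct solution leg by leg, carrying full precision between legs.
Leg 1: from (59.12°, -132.91°), δ = 3455/6371 = 0.542301 rad, θ = 185° → φ = 28.11°, λ = -135.83°.
Leg 2: from (28.11°, -135.83°), δ = 4476.6/6371 = 0.702653 rad, θ = 336° → φ = 61.68°, λ = -169.48°.

latitude 61.68°, longitude -169.48°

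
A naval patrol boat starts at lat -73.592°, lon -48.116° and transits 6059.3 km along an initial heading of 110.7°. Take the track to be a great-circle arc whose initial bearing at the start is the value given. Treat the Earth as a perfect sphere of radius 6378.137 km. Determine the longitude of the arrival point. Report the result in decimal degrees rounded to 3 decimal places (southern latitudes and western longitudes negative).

longitude 50.221°

The arc subtends δ = 6059.3/6378.137 = 0.950011 rad at the centre.
Converting: φ₁ = -1.284423 rad, θ = 1.932079 rad.
Applying the spherical law of cosines for sides, sin φ₂ = sin φ₁ cos δ + cos φ₁ sin δ cos θ = -0.639204, so φ₂ = -39.732°.
Then Δλ = atan2(0.214939, -0.031498) = 1.716303 rad, from sin θ sin δ cos φ₁ over cos δ − sin φ₁ sin φ₂.
λ₂ = λ₁ + Δλ = 50.221°.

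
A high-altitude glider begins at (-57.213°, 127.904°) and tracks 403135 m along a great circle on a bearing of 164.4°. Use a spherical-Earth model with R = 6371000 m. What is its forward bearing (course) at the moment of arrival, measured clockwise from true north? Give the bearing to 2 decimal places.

final bearing 162.69°

Angular distance δ = d/R = 403135 / 6371000 = 0.063277 rad.
With φ₁ = -57.213° = -0.998555 rad and θ = 164.4° = 2.869321 rad:
sin φ₂ = sin φ₁ cos δ + cos φ₁ sin δ cos θ = (-0.840689)(0.997999) + (0.541517)(0.063234)(-0.963163) = -0.871988
φ₂ = asin(-0.871988) = -1.059249 rad = -60.691°.
For the longitude increment, Δλ = atan2( sin θ sin δ cos φ₁, cos δ − sin φ₁ sin φ₂ ) = atan2(0.009208, 0.264927) = 1.991°.
λ₂ = λ₁ + Δλ = 129.895°.
The forward bearing on arrival equals the back-azimuth from the destination plus 180°.
Back-azimuth from P₂ (-60.69°, 129.89°) to P₁ (-57.21°, 127.90°), with Δλ' = λ₁ − λ₂ = -1.99°: atan2( sin Δλ' cos φ₁ , cos φ₂ sin φ₁ − sin φ₂ cos φ₁ cos Δλ' ) = 342.69°.
Final bearing = (342.69° + 180°) mod 360° = 162.69°.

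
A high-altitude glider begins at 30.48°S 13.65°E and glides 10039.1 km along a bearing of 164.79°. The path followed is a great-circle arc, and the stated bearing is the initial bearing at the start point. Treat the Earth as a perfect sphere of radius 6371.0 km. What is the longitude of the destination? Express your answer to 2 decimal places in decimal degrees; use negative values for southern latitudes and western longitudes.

The arc subtends δ = 10039.1/6371 = 1.575749 rad at the centre.
Converting: φ₁ = -0.531976 rad, θ = 2.876128 rad.
Destination latitude: φ₂ = arcsin( sin φ₁ cos δ + cos φ₁ sin δ cos θ ) = arcsin(-0.829095) = -56.01°.
For the longitude increment, Δλ = atan2( sin θ sin δ cos φ₁, cos δ − sin φ₁ sin φ₂ ) = atan2(0.226099, -0.425501) = 152.02°.
λ₂ = λ₁ + Δλ = 165.67°.

longitude 165.67°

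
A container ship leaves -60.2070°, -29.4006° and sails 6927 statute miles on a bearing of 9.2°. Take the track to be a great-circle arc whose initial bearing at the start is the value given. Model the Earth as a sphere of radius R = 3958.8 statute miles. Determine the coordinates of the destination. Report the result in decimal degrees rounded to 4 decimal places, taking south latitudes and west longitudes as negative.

δ = 6927/3958.8 = 1.749773 rad (100.2546°).
Start latitude φ₁ = -1.050810 rad; initial bearing θ = 0.160570 rad.
Applying the spherical law of cosines for sides, sin φ₂ = sin φ₁ cos δ + cos φ₁ sin δ cos θ = 0.637134, so φ₂ = 39.5785°.
Then Δλ = atan2(0.078171, 0.374899) = 0.205566 rad, from sin θ sin δ cos φ₁ over cos δ − sin φ₁ sin φ₂.
λ₂ = -29.4006° + 11.7781° = -17.6225°.

latitude 39.5785°, longitude -17.6225°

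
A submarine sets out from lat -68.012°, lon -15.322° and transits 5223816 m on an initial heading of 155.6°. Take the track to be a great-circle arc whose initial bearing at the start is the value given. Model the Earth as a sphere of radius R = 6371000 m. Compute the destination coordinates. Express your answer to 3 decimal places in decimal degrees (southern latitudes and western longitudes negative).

Central angle δ = d/R = 0.819937 rad.
Start latitude φ₁ = -1.187033 rad; initial bearing θ = 2.715732 rad.
sin φ₂ = sin φ₁ cos δ + cos φ₁ sin δ cos θ = (-0.927262)(0.682268) + (0.374412)(0.731103)(-0.910684) = -0.881926
φ₂ = asin(-0.881926) = -1.079932 rad = -61.876°.
Then Δλ = atan2(0.113081, -0.135509) = 2.446174 rad, from sin θ sin δ cos φ₁ over cos δ − sin φ₁ sin φ₂.
λ₂ = λ₁ + Δλ = 124.833°.

latitude -61.876°, longitude 124.833°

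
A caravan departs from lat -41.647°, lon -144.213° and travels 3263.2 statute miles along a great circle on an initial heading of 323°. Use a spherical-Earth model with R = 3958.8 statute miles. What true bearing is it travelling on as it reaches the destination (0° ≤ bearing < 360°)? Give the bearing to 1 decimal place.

Central angle δ = d/R = 0.824290 rad.
Start latitude φ₁ = -0.726877 rad; initial bearing θ = 5.637413 rad.
Destination latitude: φ₂ = arcsin( sin φ₁ cos δ + cos φ₁ sin δ cos θ ) = arcsin(-0.013196) = -0.756°.
Δλ = atan2( sin θ sin δ cos φ₁ , cos δ − sin φ₁ sin φ₂ ) = atan2(-0.330115, 0.670309) = -0.457616 rad = -26.219°.
λ₂ = -144.213° + -26.219° = -170.432°.
The forward bearing on arrival equals the back-azimuth from the destination plus 180°.
Back-azimuth from P₂ (-0.8°, -170.4°) to P₁ (-41.6°, -144.2°), with Δλ' = λ₁ − λ₂ = 26.2°: atan2( sin Δλ' cos φ₁ , cos φ₂ sin φ₁ − sin φ₂ cos φ₁ cos Δλ' ) = 153.3°.
Final bearing = (153.3° + 180°) mod 360° = 333.3°.

final bearing 333.3°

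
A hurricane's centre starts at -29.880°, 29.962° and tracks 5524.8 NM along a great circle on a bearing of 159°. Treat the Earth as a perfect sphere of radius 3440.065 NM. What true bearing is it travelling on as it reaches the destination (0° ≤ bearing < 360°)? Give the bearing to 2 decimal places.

final bearing 30.55°

δ = 5524.8/3440.065 = 1.606016 rad (92.0179°).
Converting: φ₁ = -0.521504 rad, θ = 2.775074 rad.
Destination latitude: φ₂ = arcsin( sin φ₁ cos δ + cos φ₁ sin δ cos θ ) = arcsin(-0.791436) = -52.320°.
For the longitude increment, Δλ = atan2( sin θ sin δ cos φ₁, cos δ − sin φ₁ sin φ₂ ) = atan2(0.310538, -0.429494) = 144.132°.
Hence λ₂ = 29.962° + 144.132° = 174.094°.
The forward bearing on arrival equals the back-azimuth from the destination plus 180°.
Back-azimuth from P₂ (-52.32°, 174.09°) to P₁ (-29.88°, 29.96°), with Δλ' = λ₁ − λ₂ = -144.13°: atan2( sin Δλ' cos φ₁ , cos φ₂ sin φ₁ − sin φ₂ cos φ₁ cos Δλ' ) = 210.55°.
Final bearing = (210.55° + 180°) mod 360° = 30.55°.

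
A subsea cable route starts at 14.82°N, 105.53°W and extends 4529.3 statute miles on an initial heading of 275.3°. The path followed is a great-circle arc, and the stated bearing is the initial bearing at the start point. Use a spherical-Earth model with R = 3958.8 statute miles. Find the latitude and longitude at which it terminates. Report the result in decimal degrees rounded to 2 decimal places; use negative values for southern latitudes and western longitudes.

latitude 10.79°, longitude -172.86°

The arc subtends δ = 4529.3/3958.8 = 1.144109 rad at the centre.
Start latitude φ₁ = 0.258658 rad; initial bearing θ = 4.804891 rad.
sin φ₂ = sin φ₁ cos δ + cos φ₁ sin δ cos θ = (0.255783)(0.413857) + (0.966734)(0.910342)(0.092371) = 0.187149
φ₂ = asin(0.187149) = 0.188259 rad = 10.79°.
For the longitude increment, Δλ = atan2( sin θ sin δ cos φ₁, cos δ − sin φ₁ sin φ₂ ) = atan2(-0.876296, 0.365987) = -67.33°.
λ₂ = -105.53° + -67.33° = -172.86°.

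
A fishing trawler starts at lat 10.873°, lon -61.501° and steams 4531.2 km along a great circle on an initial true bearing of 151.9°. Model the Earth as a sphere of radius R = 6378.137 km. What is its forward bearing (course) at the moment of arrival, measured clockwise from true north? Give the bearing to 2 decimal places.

Central angle δ = d/R = 0.710427 rad.
With φ₁ = 10.873° = 0.189770 rad and θ = 151.9° = 2.651155 rad:
sin φ₂ = sin φ₁ cos δ + cos φ₁ sin δ cos θ = (0.188633)(0.758084) + (0.982048)(0.652157)(-0.882127) = -0.421959
φ₂ = asin(-0.421959) = -0.435605 rad = -24.958°.
Then Δλ = atan2(0.301659, 0.837679) = 0.345656 rad, from sin θ sin δ cos φ₁ over cos δ − sin φ₁ sin φ₂.
Hence λ₂ = -61.501° + 19.805° = -41.696°.
The forward bearing on arrival equals the back-azimuth from the destination plus 180°.
Back-azimuth from P₂ (-24.96°, -41.70°) to P₁ (10.87°, -61.50°), with Δλ' = λ₁ − λ₂ = -19.80°: atan2( sin Δλ' cos φ₁ , cos φ₂ sin φ₁ − sin φ₂ cos φ₁ cos Δλ' ) = 329.32°.
Final bearing = (329.32° + 180°) mod 360° = 149.32°.

final bearing 149.32°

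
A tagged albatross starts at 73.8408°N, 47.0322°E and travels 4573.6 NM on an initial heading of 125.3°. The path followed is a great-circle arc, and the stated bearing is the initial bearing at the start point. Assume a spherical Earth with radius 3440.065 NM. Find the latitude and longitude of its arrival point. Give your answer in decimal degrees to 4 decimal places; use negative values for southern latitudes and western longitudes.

The arc subtends δ = 4573.6/3440.065 = 1.329510 rad at the centre.
With φ₁ = 73.8408° = 1.288765 rad and θ = 125.3° = 2.186898 rad:
sin φ₂ = sin φ₁ cos δ + cos φ₁ sin δ cos θ = (0.960492)(0.238952) + (0.278307)(0.971031)(-0.577858) = 0.073348
φ₂ = asin(0.073348) = 0.073414 rad = 4.2063°.
Then Δλ = atan2(0.220557, 0.168501) = 0.918407 rad, from sin θ sin δ cos φ₁ over cos δ − sin φ₁ sin φ₂.
Hence λ₂ = 47.0322° + 52.6209° = 99.6531°.

latitude 4.2063°, longitude 99.6531°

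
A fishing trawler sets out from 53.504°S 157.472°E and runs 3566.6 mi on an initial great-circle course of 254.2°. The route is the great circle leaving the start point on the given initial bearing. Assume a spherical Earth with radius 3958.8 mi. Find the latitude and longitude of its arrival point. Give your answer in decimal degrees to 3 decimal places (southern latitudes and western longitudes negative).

latitude -38.761°, longitude 82.159°

δ = 3566.6/3958.8 = 0.900930 rad (51.6195°).
Converting: φ₁ = -0.933821 rad, θ = 4.436627 rad.
sin φ₂ = sin φ₁ cos δ + cos φ₁ sin δ cos θ = (-0.803898)(0.620882) + (0.594767)(0.783904)(-0.272280) = -0.626074
φ₂ = asin(-0.626074) = -0.676508 rad = -38.761°.
Then Δλ = atan2(-0.448625, 0.117582) = -1.314468 rad, from sin θ sin δ cos φ₁ over cos δ − sin φ₁ sin φ₂.
Hence λ₂ = 157.472° + -75.313° = 82.159°.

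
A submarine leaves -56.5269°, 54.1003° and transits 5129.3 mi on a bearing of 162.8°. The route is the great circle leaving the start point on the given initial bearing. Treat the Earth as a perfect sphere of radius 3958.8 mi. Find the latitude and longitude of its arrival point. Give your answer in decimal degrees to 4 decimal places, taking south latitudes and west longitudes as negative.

latitude -47.1953°, longitude -150.6596°

The arc subtends δ = 5129.3/3958.8 = 1.295670 rad at the centre.
Converting: φ₁ = -0.986581 rad, θ = 2.841396 rad.
Destination latitude: φ₂ = arcsin( sin φ₁ cos δ + cos φ₁ sin δ cos θ ) = arcsin(-0.733675) = -47.1953°.
For the longitude increment, Δλ = atan2( sin θ sin δ cos φ₁, cos δ − sin φ₁ sin φ₂ ) = atan2(0.156963, -0.340323) = 155.2401°.
λ₂ = 54.1003° + 155.2401° = 209.3404°, normalized to (−180°, 180°] → -150.6596°.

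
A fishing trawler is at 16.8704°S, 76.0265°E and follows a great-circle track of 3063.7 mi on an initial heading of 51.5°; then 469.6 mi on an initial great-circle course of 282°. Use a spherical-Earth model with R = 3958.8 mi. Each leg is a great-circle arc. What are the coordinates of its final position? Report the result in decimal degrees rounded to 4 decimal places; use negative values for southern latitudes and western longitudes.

Apply the spherical direct solution leg by leg, carrying full precision between legs.
Leg 1: from (-16.8704°, 76.0265°), δ = 3063.7/3958.8 = 0.773896 rad, θ = 51.5° → φ = 12.0528°, λ = 110.0350°.
Leg 2: from (12.0528°, 110.0350°), δ = 469.6/3958.8 = 0.118622 rad, θ = 282° → φ = 13.3800°, λ = 103.2013°.

latitude 13.3800°, longitude 103.2013°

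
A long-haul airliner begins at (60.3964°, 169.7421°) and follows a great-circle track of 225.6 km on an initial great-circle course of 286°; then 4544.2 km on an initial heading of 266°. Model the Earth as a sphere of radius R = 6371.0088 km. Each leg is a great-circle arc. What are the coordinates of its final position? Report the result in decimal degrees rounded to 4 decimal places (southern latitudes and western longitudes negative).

latitude 39.6837°, longitude 107.7204°

Apply the spherical direct solution leg by leg, carrying full precision between legs.
Leg 1: from (60.3964°, 169.7421°), δ = 225.6/6371.0088 = 0.035410 rad, θ = 286° → φ = 60.8961°, λ = 165.7300°.
Leg 2: from (60.8961°, 165.7300°), δ = 4544.2/6371.0088 = 0.713262 rad, θ = 266° → φ = 39.6837°, λ = 107.7204°.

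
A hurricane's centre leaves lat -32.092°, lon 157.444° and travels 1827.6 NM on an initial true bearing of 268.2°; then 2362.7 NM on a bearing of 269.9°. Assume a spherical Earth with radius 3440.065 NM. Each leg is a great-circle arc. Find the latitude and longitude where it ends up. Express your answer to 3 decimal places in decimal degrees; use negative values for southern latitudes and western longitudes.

latitude -21.444°, longitude 79.458°

Apply the spherical direct solution leg by leg, carrying full precision between legs.
Leg 1: from (-32.092°, 157.444°), δ = 1827.6/3440.065 = 0.531269 rad, θ = 268.2° → φ = -28.134°, λ = 122.399°.
Leg 2: from (-28.134°, 122.399°), δ = 2362.7/3440.065 = 0.686818 rad, θ = 269.9° → φ = -21.444°, λ = 79.458°.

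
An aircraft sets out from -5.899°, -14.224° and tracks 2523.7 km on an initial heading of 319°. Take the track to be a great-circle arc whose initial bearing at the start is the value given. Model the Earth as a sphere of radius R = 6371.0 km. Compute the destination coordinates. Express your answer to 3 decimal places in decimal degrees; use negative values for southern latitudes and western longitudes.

latitude 11.235°, longitude -29.180°

The arc subtends δ = 2523.7/6371 = 0.396123 rad at the centre.
With φ₁ = -5.899° = -0.102957 rad and θ = 319° = 5.567600 rad:
Destination latitude: φ₂ = arcsin( sin φ₁ cos δ + cos φ₁ sin δ cos θ ) = arcsin(0.194842) = 11.235°.
Δλ = atan2( sin θ sin δ cos φ₁ , cos δ − sin φ₁ sin φ₂ ) = atan2(-0.251796, 0.942589) = -0.261037 rad = -14.956°.
λ₂ = λ₁ + Δλ = -29.180°.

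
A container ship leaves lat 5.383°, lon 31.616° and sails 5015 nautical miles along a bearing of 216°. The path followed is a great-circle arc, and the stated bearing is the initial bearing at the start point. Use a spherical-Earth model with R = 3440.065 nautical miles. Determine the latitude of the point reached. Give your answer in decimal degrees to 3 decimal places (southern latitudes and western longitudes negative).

latitude -52.161°

δ = 5015/3440.065 = 1.457821 rad (83.5270°).
With φ₁ = 5.383° = 0.093951 rad and θ = 216° = 3.769911 rad:
sin φ₂ = sin φ₁ cos δ + cos φ₁ sin δ cos θ = (0.093813)(0.112735) + (0.995590)(0.993625)(-0.809017) = -0.789738
φ₂ = asin(-0.789738) = -0.910383 rad = -52.161°.
Then Δλ = atan2(-0.581462, 0.186823) = -1.259917 rad, from sin θ sin δ cos φ₁ over cos δ − sin φ₁ sin φ₂.
λ₂ = 31.616° + -72.188° = -40.572°.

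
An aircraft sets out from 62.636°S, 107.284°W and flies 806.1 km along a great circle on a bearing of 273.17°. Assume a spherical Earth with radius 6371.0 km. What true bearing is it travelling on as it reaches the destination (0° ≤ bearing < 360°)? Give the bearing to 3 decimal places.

The arc subtends δ = 806.1/6371 = 0.126526 rad at the centre.
Converting: φ₁ = -1.093204 rad, θ = 4.767716 rad.
Applying the spherical law of cosines for sides, sin φ₂ = sin φ₁ cos δ + cos φ₁ sin δ cos θ = -0.877798, so φ₂ = -61.378°.
For the longitude increment, Δλ = atan2( sin θ sin δ cos φ₁, cos δ − sin φ₁ sin φ₂ ) = atan2(-0.057913, 0.212430) = -15.249°.
λ₂ = -107.284° + -15.249° = -122.533°.
The forward bearing on arrival equals the back-azimuth from the destination plus 180°.
Back-azimuth from P₂ (-61.378°, -122.533°) to P₁ (-62.636°, -107.284°), with Δλ' = λ₁ − λ₂ = 15.249°: atan2( sin Δλ' cos φ₁ , cos φ₂ sin φ₁ − sin φ₂ cos φ₁ cos Δλ' ) = 106.654°.
Final bearing = (106.654° + 180°) mod 360° = 286.654°.

final bearing 286.654°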